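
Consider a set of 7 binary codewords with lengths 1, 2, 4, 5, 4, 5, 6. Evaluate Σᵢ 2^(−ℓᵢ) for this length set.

0.953125

With common denominator 2^6 = 64: Σ 2^(−ℓᵢ) = 32/64 + 16/64 + 4/64 + 2/64 + 4/64 + 2/64 + 1/64 = 61/64 = 0.953125.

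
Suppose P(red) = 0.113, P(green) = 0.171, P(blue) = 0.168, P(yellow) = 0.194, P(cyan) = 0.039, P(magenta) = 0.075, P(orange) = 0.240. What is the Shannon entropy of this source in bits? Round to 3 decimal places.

2.639 bits

H = −Σ pᵢ log₂ pᵢ.
−0.113·log₂(0.113) = 0.3555
−0.171·log₂(0.171) = 0.4357
−0.168·log₂(0.168) = 0.4323
−0.194·log₂(0.194) = 0.4590
−0.039·log₂(0.039) = 0.1825
−0.075·log₂(0.075) = 0.2803
−0.240·log₂(0.240) = 0.4941
Sum ≈ 2.6394 → 2.639 bits.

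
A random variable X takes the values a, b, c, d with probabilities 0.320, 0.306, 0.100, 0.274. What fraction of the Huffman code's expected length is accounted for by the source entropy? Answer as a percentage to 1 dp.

94.6%

Entropy H = −Σ p log₂ p ≈ 1.8928 bits.
Huffman merges: 1/10+137/500→187/500; 153/500+8/25→313/500; 187/500+313/500→1. L = 2 ≈ 2.0000.
Efficiency = H/L = 1.8928/2.0000 = 94.6%.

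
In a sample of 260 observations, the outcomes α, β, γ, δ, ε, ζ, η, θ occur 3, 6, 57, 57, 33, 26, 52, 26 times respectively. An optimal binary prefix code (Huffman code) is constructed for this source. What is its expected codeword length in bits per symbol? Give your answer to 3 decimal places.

Probabilities are the counts divided by 260.
Repeatedly combine the two least-probable nodes; the expected code length is the sum of the merged weights.
merge 3/260 + 3/130 → 9/260
merge 9/260 + 1/10 → 7/52
merge 1/10 + 33/260 → 59/260
merge 7/52 + 1/5 → 87/260
merge 57/260 + 57/260 → 57/130
merge 59/260 + 87/260 → 73/130
merge 57/130 + 73/130 → 1
L = 9/260 + 7/52 + 59/260 + 87/260 + 57/130 + 73/130 + 1 = 71/26 ≈ 2.731 bits/symbol.

2.731 bits/symbol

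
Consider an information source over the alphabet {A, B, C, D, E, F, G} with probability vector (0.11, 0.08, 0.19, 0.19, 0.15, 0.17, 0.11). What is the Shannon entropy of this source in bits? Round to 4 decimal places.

2.7477 bits

H = −Σ pᵢ log₂ pᵢ.
−0.11·log₂(0.11) = 0.3503
−0.08·log₂(0.08) = 0.2915
−0.19·log₂(0.19) = 0.4552
−0.19·log₂(0.19) = 0.4552
−0.15·log₂(0.15) = 0.4105
−0.17·log₂(0.17) = 0.4346
−0.11·log₂(0.11) = 0.3503
Sum ≈ 2.7477 → 2.7477 bits.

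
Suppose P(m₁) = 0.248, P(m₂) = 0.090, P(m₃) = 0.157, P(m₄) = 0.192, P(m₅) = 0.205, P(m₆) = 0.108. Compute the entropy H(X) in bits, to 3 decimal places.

H = −Σ pᵢ log₂ pᵢ.
−0.248·log₂(0.248) = 0.4989
−0.090·log₂(0.090) = 0.3127
−0.157·log₂(0.157) = 0.4194
−0.192·log₂(0.192) = 0.4571
−0.205·log₂(0.205) = 0.4687
−0.108·log₂(0.108) = 0.3468
Sum ≈ 2.5035 → 2.503 bits.

2.503 bits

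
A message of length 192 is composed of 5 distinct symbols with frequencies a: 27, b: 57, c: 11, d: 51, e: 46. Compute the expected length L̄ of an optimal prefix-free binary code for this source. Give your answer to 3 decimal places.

2.198 bits/symbol

Probabilities are the counts divided by 192.
Repeatedly combine the two least-probable nodes; the expected code length is the sum of the merged weights.
merge 11/192 + 9/64 → 19/96
merge 19/96 + 23/96 → 7/16
merge 17/64 + 19/64 → 9/16
merge 7/16 + 9/16 → 1
L = 19/96 + 7/16 + 9/16 + 1 = 211/96 ≈ 2.198 bits/symbol.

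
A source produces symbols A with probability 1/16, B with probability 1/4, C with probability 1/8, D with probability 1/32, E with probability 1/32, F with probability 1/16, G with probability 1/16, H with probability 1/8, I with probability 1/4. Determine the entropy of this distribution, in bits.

Each probability is a power of 1/2, so log₂(1/p) is an integer.
H = Σ p·log₂(1/p) = 1/16·4 + 1/4·2 + 1/8·3 + 1/32·5 + 1/32·5 + 1/16·4 + 1/16·4 + 1/8·3 + 1/4·2 = 2.8125 bits.

2.8125 bits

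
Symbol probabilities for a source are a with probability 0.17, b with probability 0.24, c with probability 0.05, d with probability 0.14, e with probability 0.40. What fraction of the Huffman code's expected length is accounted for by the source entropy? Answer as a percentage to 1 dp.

96.3%

Entropy H = −Σ p log₂ p ≈ 2.0707 bits.
Huffman merges: 1/20+7/50→19/100; 17/100+19/100→9/25; 6/25+9/25→3/5; 2/5+3/5→1. L = 43/20 ≈ 2.1500.
Efficiency = H/L = 2.0707/2.1500 = 96.3%.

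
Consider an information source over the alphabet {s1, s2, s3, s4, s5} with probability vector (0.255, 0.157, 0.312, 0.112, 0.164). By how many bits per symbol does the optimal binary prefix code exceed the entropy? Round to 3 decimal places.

Entropy H = −Σ p log₂ p ≈ 2.2279 bits.
Huffman merges: 14/125+157/1000→269/1000; 41/250+51/200→419/1000; 269/1000+39/125→581/1000; 419/1000+581/1000→1. L = 2269/1000 ≈ 2.2690.
L − H = 2.2690 − 2.2279 = 0.041 bits.

0.041 bits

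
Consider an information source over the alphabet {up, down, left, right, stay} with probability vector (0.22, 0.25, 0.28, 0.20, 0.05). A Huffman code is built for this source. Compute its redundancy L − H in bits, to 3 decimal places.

0.075 bits

Entropy H = −Σ p log₂ p ≈ 2.1753 bits.
Huffman merges: 1/20+1/5→1/4; 11/50+1/4→47/100; 1/4+7/25→53/100; 47/100+53/100→1. L = 9/4 ≈ 2.2500.
L − H = 2.2500 − 2.1753 = 0.075 bits.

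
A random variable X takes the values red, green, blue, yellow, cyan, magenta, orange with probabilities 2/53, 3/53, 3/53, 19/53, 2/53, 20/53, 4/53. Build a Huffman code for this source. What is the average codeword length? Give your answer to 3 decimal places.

2.226 bits/symbol

Repeatedly combine the two least-probable nodes; the expected code length is the sum of the merged weights.
merge 2/53 + 2/53 → 4/53
merge 3/53 + 3/53 → 6/53
merge 4/53 + 4/53 → 8/53
merge 6/53 + 8/53 → 14/53
merge 14/53 + 19/53 → 33/53
merge 20/53 + 33/53 → 1
L = 4/53 + 6/53 + 8/53 + 14/53 + 33/53 + 1 = 118/53 ≈ 2.226 bits/symbol.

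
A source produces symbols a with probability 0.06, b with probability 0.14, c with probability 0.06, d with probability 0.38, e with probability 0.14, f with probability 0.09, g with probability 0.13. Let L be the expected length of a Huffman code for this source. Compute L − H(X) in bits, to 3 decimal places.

Entropy H = −Σ p log₂ p ≈ 2.5070 bits.
Huffman merges: 3/50+3/50→3/25; 9/100+3/25→21/100; 13/100+7/50→27/100; 7/50+21/100→7/20; 27/100+7/20→31/50; 19/50+31/50→1. L = 257/100 ≈ 2.5700.
L − H = 2.5700 − 2.5070 = 0.063 bits.

0.063 bits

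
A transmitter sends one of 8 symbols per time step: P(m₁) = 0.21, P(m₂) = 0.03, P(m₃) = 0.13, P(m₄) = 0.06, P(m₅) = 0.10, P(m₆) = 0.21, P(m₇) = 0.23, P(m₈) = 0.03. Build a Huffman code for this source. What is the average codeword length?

Repeatedly combine the two least-probable nodes; the expected code length is the sum of the merged weights.
merge 3/100 + 3/100 → 3/50
merge 3/50 + 3/50 → 3/25
merge 1/10 + 3/25 → 11/50
merge 13/100 + 21/100 → 17/50
merge 21/100 + 11/50 → 43/100
merge 23/100 + 17/50 → 57/100
merge 43/100 + 57/100 → 1
L = 3/50 + 3/25 + 11/50 + 17/50 + 43/100 + 57/100 + 1 = 137/50 = 2.74 bits/symbol.

2.74 bits/symbol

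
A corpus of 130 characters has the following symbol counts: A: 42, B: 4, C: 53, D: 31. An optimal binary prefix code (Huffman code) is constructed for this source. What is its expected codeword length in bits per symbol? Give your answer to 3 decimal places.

Probabilities are the counts divided by 130.
Repeatedly combine the two least-probable nodes; the expected code length is the sum of the merged weights.
merge 2/65 + 31/130 → 7/26
merge 7/26 + 21/65 → 77/130
merge 53/130 + 77/130 → 1
L = 7/26 + 77/130 + 1 = 121/65 ≈ 1.862 bits/symbol.

1.862 bits/symbol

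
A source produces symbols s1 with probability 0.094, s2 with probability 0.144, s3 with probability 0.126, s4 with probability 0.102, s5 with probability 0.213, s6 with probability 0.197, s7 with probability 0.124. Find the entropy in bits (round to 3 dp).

2.746 bits

H = −Σ pᵢ log₂ pᵢ.
−0.094·log₂(0.094) = 0.3207
−0.144·log₂(0.144) = 0.4026
−0.126·log₂(0.126) = 0.3766
−0.102·log₂(0.102) = 0.3359
−0.213·log₂(0.213) = 0.4752
−0.197·log₂(0.197) = 0.4617
−0.124·log₂(0.124) = 0.3734
Sum ≈ 2.7461 → 2.746 bits.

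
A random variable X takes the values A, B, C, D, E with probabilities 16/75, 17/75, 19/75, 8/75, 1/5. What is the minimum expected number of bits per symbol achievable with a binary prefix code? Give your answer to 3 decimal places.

2.307 bits/symbol

Repeatedly combine the two least-probable nodes; the expected code length is the sum of the merged weights.
merge 8/75 + 1/5 → 23/75
merge 16/75 + 17/75 → 11/25
merge 19/75 + 23/75 → 14/25
merge 11/25 + 14/25 → 1
L = 23/75 + 11/25 + 14/25 + 1 = 173/75 ≈ 2.307 bits/symbol.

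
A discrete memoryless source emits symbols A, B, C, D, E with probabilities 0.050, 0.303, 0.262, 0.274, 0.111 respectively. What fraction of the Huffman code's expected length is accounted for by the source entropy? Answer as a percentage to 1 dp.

97.6%

Entropy H = −Σ p log₂ p ≈ 2.1081 bits.
Huffman merges: 1/20+111/1000→161/1000; 161/1000+131/500→423/1000; 137/500+303/1000→577/1000; 423/1000+577/1000→1. L = 2161/1000 ≈ 2.1610.
Efficiency = H/L = 2.1081/2.1610 = 97.6%.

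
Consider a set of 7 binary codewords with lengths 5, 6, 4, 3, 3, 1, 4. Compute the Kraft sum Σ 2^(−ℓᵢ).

0.921875

With common denominator 2^6 = 64: Σ 2^(−ℓᵢ) = 2/64 + 1/64 + 4/64 + 8/64 + 8/64 + 32/64 + 4/64 = 59/64 = 0.921875.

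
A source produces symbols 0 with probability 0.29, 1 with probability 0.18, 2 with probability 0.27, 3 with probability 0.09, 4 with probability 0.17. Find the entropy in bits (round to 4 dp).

2.2205 bits

H = −Σ pᵢ log₂ pᵢ.
−0.29·log₂(0.29) = 0.5179
−0.18·log₂(0.18) = 0.4453
−0.27·log₂(0.27) = 0.5100
−0.09·log₂(0.09) = 0.3127
−0.17·log₂(0.17) = 0.4346
Sum ≈ 2.2205 → 2.2205 bits.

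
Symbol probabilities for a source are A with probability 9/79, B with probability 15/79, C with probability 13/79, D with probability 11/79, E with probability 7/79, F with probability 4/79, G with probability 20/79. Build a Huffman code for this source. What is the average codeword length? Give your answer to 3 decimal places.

2.696 bits/symbol

Repeatedly combine the two least-probable nodes; the expected code length is the sum of the merged weights.
merge 4/79 + 7/79 → 11/79
merge 9/79 + 11/79 → 20/79
merge 11/79 + 13/79 → 24/79
merge 15/79 + 20/79 → 35/79
merge 20/79 + 24/79 → 44/79
merge 35/79 + 44/79 → 1
L = 11/79 + 20/79 + 24/79 + 35/79 + 44/79 + 1 = 213/79 ≈ 2.696 bits/symbol.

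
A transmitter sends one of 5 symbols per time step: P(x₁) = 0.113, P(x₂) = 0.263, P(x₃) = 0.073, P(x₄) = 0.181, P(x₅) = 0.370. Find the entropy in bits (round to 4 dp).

H = −Σ pᵢ log₂ pᵢ.
−0.113·log₂(0.113) = 0.3555
−0.263·log₂(0.263) = 0.5068
−0.073·log₂(0.073) = 0.2756
−0.181·log₂(0.181) = 0.4463
−0.370·log₂(0.370) = 0.5307
Sum ≈ 2.1149 → 2.1149 bits.

2.1149 bits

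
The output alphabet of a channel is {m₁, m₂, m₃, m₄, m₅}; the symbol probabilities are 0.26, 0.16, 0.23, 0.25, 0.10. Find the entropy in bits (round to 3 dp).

2.248 bits

H = −Σ pᵢ log₂ pᵢ.
−0.26·log₂(0.26) = 0.5053
−0.16·log₂(0.16) = 0.4230
−0.23·log₂(0.23) = 0.4877
−0.25·log₂(0.25) = 0.5000
−0.10·log₂(0.10) = 0.3322
Sum ≈ 2.2482 → 2.248 bits.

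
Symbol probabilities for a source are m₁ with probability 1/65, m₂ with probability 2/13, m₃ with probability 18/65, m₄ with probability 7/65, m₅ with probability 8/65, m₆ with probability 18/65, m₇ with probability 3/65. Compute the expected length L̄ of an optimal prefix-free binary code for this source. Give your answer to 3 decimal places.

2.508 bits/symbol

Repeatedly combine the two least-probable nodes; the expected code length is the sum of the merged weights.
merge 1/65 + 3/65 → 4/65
merge 4/65 + 7/65 → 11/65
merge 8/65 + 2/13 → 18/65
merge 11/65 + 18/65 → 29/65
merge 18/65 + 18/65 → 36/65
merge 29/65 + 36/65 → 1
L = 4/65 + 11/65 + 18/65 + 29/65 + 36/65 + 1 = 163/65 ≈ 2.508 bits/symbol.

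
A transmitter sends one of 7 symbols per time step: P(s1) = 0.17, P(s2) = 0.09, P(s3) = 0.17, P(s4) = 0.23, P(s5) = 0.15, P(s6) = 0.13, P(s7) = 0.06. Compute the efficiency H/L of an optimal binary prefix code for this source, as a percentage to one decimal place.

Entropy H = −Σ p log₂ p ≈ 2.7062 bits.
Huffman merges: 3/50+9/100→3/20; 13/100+3/20→7/25; 3/20+17/100→8/25; 17/100+23/100→2/5; 7/25+8/25→3/5; 2/5+3/5→1. L = 11/4 ≈ 2.7500.
Efficiency = H/L = 2.7062/2.7500 = 98.4%.

98.4%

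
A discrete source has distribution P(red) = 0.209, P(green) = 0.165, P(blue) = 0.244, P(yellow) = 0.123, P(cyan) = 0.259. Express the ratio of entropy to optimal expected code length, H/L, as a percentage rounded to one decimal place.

99.4%

Entropy H = −Σ p log₂ p ≈ 2.2741 bits.
Huffman merges: 123/1000+33/200→36/125; 209/1000+61/250→453/1000; 259/1000+36/125→547/1000; 453/1000+547/1000→1. L = 286/125 ≈ 2.2880.
Efficiency = H/L = 2.2741/2.2880 = 99.4%.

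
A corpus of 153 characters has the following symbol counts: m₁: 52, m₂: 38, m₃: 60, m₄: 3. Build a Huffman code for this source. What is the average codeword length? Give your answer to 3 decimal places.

1.876 bits/symbol

Probabilities are the counts divided by 153.
Repeatedly combine the two least-probable nodes; the expected code length is the sum of the merged weights.
merge 1/51 + 38/153 → 41/153
merge 41/153 + 52/153 → 31/51
merge 20/51 + 31/51 → 1
L = 41/153 + 31/51 + 1 = 287/153 ≈ 1.876 bits/symbol.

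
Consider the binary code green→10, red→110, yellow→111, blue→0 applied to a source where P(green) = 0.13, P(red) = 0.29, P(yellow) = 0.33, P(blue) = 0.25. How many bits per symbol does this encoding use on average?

2.37 bits/symbol

L̄ = Σ pᵢ·ℓᵢ = 0.13·2 + 0.29·3 + 0.33·3 + 0.25·1 = 2.37 bits/symbol.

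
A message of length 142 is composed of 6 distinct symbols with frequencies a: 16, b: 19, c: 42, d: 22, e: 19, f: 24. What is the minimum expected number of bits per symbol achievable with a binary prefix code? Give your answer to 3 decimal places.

2.535 bits/symbol

Probabilities are the counts divided by 142.
Repeatedly combine the two least-probable nodes; the expected code length is the sum of the merged weights.
merge 8/71 + 19/142 → 35/142
merge 19/142 + 11/71 → 41/142
merge 12/71 + 35/142 → 59/142
merge 41/142 + 21/71 → 83/142
merge 59/142 + 83/142 → 1
L = 35/142 + 41/142 + 59/142 + 83/142 + 1 = 180/71 ≈ 2.535 bits/symbol.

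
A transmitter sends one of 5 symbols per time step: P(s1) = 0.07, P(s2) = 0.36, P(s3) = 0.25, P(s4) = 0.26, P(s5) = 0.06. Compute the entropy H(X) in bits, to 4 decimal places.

2.0480 bits

H = −Σ pᵢ log₂ pᵢ.
−0.07·log₂(0.07) = 0.2686
−0.36·log₂(0.36) = 0.5306
−0.25·log₂(0.25) = 0.5000
−0.26·log₂(0.26) = 0.5053
−0.06·log₂(0.06) = 0.2435
Sum ≈ 2.0480 → 2.0480 bits.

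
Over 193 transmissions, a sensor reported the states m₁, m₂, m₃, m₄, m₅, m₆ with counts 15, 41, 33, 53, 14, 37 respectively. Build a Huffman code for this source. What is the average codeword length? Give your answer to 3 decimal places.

2.472 bits/symbol

Probabilities are the counts divided by 193.
Repeatedly combine the two least-probable nodes; the expected code length is the sum of the merged weights.
merge 14/193 + 15/193 → 29/193
merge 29/193 + 33/193 → 62/193
merge 37/193 + 41/193 → 78/193
merge 53/193 + 62/193 → 115/193
merge 78/193 + 115/193 → 1
L = 29/193 + 62/193 + 78/193 + 115/193 + 1 = 477/193 ≈ 2.472 bits/symbol.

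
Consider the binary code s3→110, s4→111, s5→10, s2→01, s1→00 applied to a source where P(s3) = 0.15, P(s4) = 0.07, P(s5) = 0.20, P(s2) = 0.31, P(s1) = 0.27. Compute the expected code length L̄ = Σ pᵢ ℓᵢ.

2.22 bits/symbol

L̄ = Σ pᵢ·ℓᵢ = 0.15·3 + 0.07·3 + 0.20·2 + 0.31·2 + 0.27·2 = 2.22 bits/symbol.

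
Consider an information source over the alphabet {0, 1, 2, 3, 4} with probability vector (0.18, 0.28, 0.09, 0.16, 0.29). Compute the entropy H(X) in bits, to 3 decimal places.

2.213 bits

H = −Σ pᵢ log₂ pᵢ.
−0.18·log₂(0.18) = 0.4453
−0.28·log₂(0.28) = 0.5142
−0.09·log₂(0.09) = 0.3127
−0.16·log₂(0.16) = 0.4230
−0.29·log₂(0.29) = 0.5179
Sum ≈ 2.2131 → 2.213 bits.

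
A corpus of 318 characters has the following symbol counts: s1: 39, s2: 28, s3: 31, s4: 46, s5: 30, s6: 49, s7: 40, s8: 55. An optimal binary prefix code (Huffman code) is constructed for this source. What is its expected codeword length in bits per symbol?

3 bits/symbol

Probabilities are the counts divided by 318.
Repeatedly combine the two least-probable nodes; the expected code length is the sum of the merged weights.
merge 14/159 + 5/53 → 29/159
merge 31/318 + 13/106 → 35/159
merge 20/159 + 23/159 → 43/159
merge 49/318 + 55/318 → 52/159
merge 29/159 + 35/159 → 64/159
merge 43/159 + 52/159 → 95/159
merge 64/159 + 95/159 → 1
L = 29/159 + 35/159 + 43/159 + 52/159 + 64/159 + 95/159 + 1 = 3 bits/symbol.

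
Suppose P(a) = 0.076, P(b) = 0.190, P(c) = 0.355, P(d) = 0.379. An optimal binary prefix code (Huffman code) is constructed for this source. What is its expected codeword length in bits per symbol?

1.887 bits/symbol

Repeatedly combine the two least-probable nodes; the expected code length is the sum of the merged weights.
merge 19/250 + 19/100 → 133/500
merge 133/500 + 71/200 → 621/1000
merge 379/1000 + 621/1000 → 1
L = 133/500 + 621/1000 + 1 = 1887/1000 = 1.887 bits/symbol.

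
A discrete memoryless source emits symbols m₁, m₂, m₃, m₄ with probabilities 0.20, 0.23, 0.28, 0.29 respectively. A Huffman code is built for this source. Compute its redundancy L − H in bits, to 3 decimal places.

Entropy H = −Σ p log₂ p ≈ 1.9842 bits.
Huffman merges: 1/5+23/100→43/100; 7/25+29/100→57/100; 43/100+57/100→1. L = 2 ≈ 2.0000.
L − H = 2.0000 − 1.9842 = 0.016 bits.

0.016 bits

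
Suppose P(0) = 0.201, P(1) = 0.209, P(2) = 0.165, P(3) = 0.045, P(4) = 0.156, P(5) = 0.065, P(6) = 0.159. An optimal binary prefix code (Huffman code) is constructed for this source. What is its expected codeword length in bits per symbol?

Repeatedly combine the two least-probable nodes; the expected code length is the sum of the merged weights.
merge 9/200 + 13/200 → 11/100
merge 11/100 + 39/250 → 133/500
merge 159/1000 + 33/200 → 81/250
merge 201/1000 + 209/1000 → 41/100
merge 133/500 + 81/250 → 59/100
merge 41/100 + 59/100 → 1
L = 11/100 + 133/500 + 81/250 + 41/100 + 59/100 + 1 = 27/10 = 2.7 bits/symbol.

2.7 bits/symbol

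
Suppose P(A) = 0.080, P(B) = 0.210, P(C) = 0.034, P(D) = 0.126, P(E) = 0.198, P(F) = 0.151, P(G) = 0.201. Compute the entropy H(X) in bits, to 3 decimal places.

2.646 bits

H = −Σ pᵢ log₂ pᵢ.
−0.080·log₂(0.080) = 0.2915
−0.210·log₂(0.210) = 0.4728
−0.034·log₂(0.034) = 0.1659
−0.126·log₂(0.126) = 0.3766
−0.198·log₂(0.198) = 0.4626
−0.151·log₂(0.151) = 0.4118
−0.201·log₂(0.201) = 0.4653
Sum ≈ 2.6465 → 2.646 bits.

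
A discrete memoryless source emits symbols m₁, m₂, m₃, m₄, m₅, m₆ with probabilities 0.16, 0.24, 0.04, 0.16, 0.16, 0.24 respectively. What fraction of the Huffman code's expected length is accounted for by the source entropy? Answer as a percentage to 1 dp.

96.9%

Entropy H = −Σ p log₂ p ≈ 2.4431 bits.
Huffman merges: 1/25+4/25→1/5; 4/25+4/25→8/25; 1/5+6/25→11/25; 6/25+8/25→14/25; 11/25+14/25→1. L = 63/25 ≈ 2.5200.
Efficiency = H/L = 2.4431/2.5200 = 96.9%.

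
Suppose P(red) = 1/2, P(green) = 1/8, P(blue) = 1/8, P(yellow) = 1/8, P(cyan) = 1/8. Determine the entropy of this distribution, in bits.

Each probability is a power of 1/2, so log₂(1/p) is an integer.
H = Σ p·log₂(1/p) = 1/2·1 + 1/8·3 + 1/8·3 + 1/8·3 + 1/8·3 = 2 bits.

2 bits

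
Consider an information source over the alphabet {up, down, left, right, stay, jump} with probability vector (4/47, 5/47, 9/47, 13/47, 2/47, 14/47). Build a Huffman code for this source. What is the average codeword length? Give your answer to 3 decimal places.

Repeatedly combine the two least-probable nodes; the expected code length is the sum of the merged weights.
merge 2/47 + 4/47 → 6/47
merge 5/47 + 6/47 → 11/47
merge 9/47 + 11/47 → 20/47
merge 13/47 + 14/47 → 27/47
merge 20/47 + 27/47 → 1
L = 6/47 + 11/47 + 20/47 + 27/47 + 1 = 111/47 ≈ 2.362 bits/symbol.

2.362 bits/symbol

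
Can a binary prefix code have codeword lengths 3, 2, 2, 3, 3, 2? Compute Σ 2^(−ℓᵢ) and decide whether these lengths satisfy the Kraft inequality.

With common denominator 2^3 = 8: Σ 2^(−ℓᵢ) = 1/8 + 2/8 + 2/8 + 1/8 + 1/8 + 2/8 = 9/8 = 1.125.
Kraft's inequality requires Σ ≤ 1; here Σ = 1.125 > 1, so no such prefix code exists.

1.125; no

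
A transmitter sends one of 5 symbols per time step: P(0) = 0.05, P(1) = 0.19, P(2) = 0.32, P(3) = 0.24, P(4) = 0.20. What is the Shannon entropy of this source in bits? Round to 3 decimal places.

H = −Σ pᵢ log₂ pᵢ.
−0.05·log₂(0.05) = 0.2161
−0.19·log₂(0.19) = 0.4552
−0.32·log₂(0.32) = 0.5260
−0.24·log₂(0.24) = 0.4941
−0.20·log₂(0.20) = 0.4644
Sum ≈ 2.1559 → 2.156 bits.

2.156 bits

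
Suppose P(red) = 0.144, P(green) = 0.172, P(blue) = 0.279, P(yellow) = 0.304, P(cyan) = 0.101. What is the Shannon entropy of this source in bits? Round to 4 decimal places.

2.2095 bits

H = −Σ pᵢ log₂ pᵢ.
−0.144·log₂(0.144) = 0.4026
−0.172·log₂(0.172) = 0.4368
−0.279·log₂(0.279) = 0.5138
−0.304·log₂(0.304) = 0.5222
−0.101·log₂(0.101) = 0.3341
Sum ≈ 2.2095 → 2.2095 bits.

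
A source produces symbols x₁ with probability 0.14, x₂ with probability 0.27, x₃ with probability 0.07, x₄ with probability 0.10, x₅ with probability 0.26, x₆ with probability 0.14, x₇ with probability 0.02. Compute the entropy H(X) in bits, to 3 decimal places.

H = −Σ pᵢ log₂ pᵢ.
−0.14·log₂(0.14) = 0.3971
−0.27·log₂(0.27) = 0.5100
−0.07·log₂(0.07) = 0.2686
−0.10·log₂(0.10) = 0.3322
−0.26·log₂(0.26) = 0.5053
−0.14·log₂(0.14) = 0.3971
−0.02·log₂(0.02) = 0.1129
Sum ≈ 2.5232 → 2.523 bits.

2.523 bits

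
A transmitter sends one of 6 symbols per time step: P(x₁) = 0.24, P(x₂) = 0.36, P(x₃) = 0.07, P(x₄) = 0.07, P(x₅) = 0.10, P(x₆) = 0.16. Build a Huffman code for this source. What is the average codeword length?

2.38 bits/symbol

Repeatedly combine the two least-probable nodes; the expected code length is the sum of the merged weights.
merge 7/100 + 7/100 → 7/50
merge 1/10 + 7/50 → 6/25
merge 4/25 + 6/25 → 2/5
merge 6/25 + 9/25 → 3/5
merge 2/5 + 3/5 → 1
L = 7/50 + 6/25 + 2/5 + 3/5 + 1 = 119/50 = 2.38 bits/symbol.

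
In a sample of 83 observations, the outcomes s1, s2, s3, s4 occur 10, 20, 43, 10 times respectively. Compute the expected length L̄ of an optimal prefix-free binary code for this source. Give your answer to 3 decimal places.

1.723 bits/symbol

Probabilities are the counts divided by 83.
Repeatedly combine the two least-probable nodes; the expected code length is the sum of the merged weights.
merge 10/83 + 10/83 → 20/83
merge 20/83 + 20/83 → 40/83
merge 40/83 + 43/83 → 1
L = 20/83 + 40/83 + 1 = 143/83 ≈ 1.723 bits/symbol.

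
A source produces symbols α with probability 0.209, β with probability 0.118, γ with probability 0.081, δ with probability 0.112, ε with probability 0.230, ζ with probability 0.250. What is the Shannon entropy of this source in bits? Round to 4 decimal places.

H = −Σ pᵢ log₂ pᵢ.
−0.209·log₂(0.209) = 0.4720
−0.118·log₂(0.118) = 0.3638
−0.081·log₂(0.081) = 0.2937
−0.112·log₂(0.112) = 0.3537
−0.230·log₂(0.230) = 0.4877
−0.250·log₂(0.250) = 0.5000
Sum ≈ 2.4709 → 2.4709 bits.

2.4709 bits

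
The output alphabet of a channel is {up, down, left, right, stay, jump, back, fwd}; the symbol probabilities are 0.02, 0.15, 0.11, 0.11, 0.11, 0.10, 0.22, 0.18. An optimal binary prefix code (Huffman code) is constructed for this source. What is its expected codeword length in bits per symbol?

Repeatedly combine the two least-probable nodes; the expected code length is the sum of the merged weights.
merge 1/50 + 1/10 → 3/25
merge 11/100 + 11/100 → 11/50
merge 11/100 + 3/25 → 23/100
merge 3/20 + 9/50 → 33/100
merge 11/50 + 11/50 → 11/25
merge 23/100 + 33/100 → 14/25
merge 11/25 + 14/25 → 1
L = 3/25 + 11/50 + 23/100 + 33/100 + 11/25 + 14/25 + 1 = 29/10 = 2.9 bits/symbol.

2.9 bits/symbol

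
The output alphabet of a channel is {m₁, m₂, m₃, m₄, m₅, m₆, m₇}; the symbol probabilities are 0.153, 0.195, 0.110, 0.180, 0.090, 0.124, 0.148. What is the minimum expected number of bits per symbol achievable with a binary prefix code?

Repeatedly combine the two least-probable nodes; the expected code length is the sum of the merged weights.
merge 9/100 + 11/100 → 1/5
merge 31/250 + 37/250 → 34/125
merge 153/1000 + 9/50 → 333/1000
merge 39/200 + 1/5 → 79/200
merge 34/125 + 333/1000 → 121/200
merge 79/200 + 121/200 → 1
L = 1/5 + 34/125 + 333/1000 + 79/200 + 121/200 + 1 = 561/200 = 2.805 bits/symbol.

2.805 bits/symbol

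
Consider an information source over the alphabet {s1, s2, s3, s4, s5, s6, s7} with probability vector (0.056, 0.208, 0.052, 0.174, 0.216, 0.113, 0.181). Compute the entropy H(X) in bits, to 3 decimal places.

2.644 bits

H = −Σ pᵢ log₂ pᵢ.
−0.056·log₂(0.056) = 0.2329
−0.208·log₂(0.208) = 0.4712
−0.052·log₂(0.052) = 0.2218
−0.174·log₂(0.174) = 0.4390
−0.216·log₂(0.216) = 0.4776
−0.113·log₂(0.113) = 0.3555
−0.181·log₂(0.181) = 0.4463
Sum ≈ 2.6442 → 2.644 bits.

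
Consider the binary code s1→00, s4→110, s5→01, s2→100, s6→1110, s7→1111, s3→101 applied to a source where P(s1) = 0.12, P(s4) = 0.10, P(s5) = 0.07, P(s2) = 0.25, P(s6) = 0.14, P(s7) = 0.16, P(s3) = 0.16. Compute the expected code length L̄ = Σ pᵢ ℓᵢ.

3.11 bits/symbol

L̄ = Σ pᵢ·ℓᵢ = 0.12·2 + 0.10·3 + 0.07·2 + 0.25·3 + 0.14·4 + 0.16·4 + 0.16·3 = 3.11 bits/symbol.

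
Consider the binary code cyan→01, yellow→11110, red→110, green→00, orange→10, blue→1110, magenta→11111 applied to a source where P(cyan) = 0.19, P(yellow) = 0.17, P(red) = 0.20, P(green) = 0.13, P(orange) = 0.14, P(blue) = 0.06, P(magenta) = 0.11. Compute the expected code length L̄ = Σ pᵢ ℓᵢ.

3.16 bits/symbol

L̄ = Σ pᵢ·ℓᵢ = 0.19·2 + 0.17·5 + 0.20·3 + 0.13·2 + 0.14·2 + 0.06·4 + 0.11·5 = 3.16 bits/symbol.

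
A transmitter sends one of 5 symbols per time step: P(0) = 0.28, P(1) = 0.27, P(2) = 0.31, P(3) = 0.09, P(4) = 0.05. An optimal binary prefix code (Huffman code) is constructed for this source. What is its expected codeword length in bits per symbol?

Repeatedly combine the two least-probable nodes; the expected code length is the sum of the merged weights.
merge 1/20 + 9/100 → 7/50
merge 7/50 + 27/100 → 41/100
merge 7/25 + 31/100 → 59/100
merge 41/100 + 59/100 → 1
L = 7/50 + 41/100 + 59/100 + 1 = 107/50 = 2.14 bits/symbol.

2.14 bits/symbol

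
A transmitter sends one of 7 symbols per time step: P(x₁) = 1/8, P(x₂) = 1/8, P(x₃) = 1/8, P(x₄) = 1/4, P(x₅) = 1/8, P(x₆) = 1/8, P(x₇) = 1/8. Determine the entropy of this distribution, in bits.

2.75 bits

Each probability is a power of 1/2, so log₂(1/p) is an integer.
H = Σ p·log₂(1/p) = 1/8·3 + 1/8·3 + 1/8·3 + 1/4·2 + 1/8·3 + 1/8·3 + 1/8·3 = 2.75 bits.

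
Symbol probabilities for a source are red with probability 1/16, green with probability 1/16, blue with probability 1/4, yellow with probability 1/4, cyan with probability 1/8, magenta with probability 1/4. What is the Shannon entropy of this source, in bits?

2.375 bits

Each probability is a power of 1/2, so log₂(1/p) is an integer.
H = Σ p·log₂(1/p) = 1/16·4 + 1/16·4 + 1/4·2 + 1/4·2 + 1/8·3 + 1/4·2 = 2.375 bits.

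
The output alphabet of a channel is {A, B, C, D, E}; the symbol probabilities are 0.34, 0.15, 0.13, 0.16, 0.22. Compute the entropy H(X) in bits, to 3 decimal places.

H = −Σ pᵢ log₂ pᵢ.
−0.34·log₂(0.34) = 0.5292
−0.15·log₂(0.15) = 0.4105
−0.13·log₂(0.13) = 0.3826
−0.16·log₂(0.16) = 0.4230
−0.22·log₂(0.22) = 0.4806
Sum ≈ 2.2260 → 2.226 bits.

2.226 bits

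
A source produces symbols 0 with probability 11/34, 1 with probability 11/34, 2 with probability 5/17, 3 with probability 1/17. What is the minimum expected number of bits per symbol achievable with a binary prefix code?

2 bits/symbol

Repeatedly combine the two least-probable nodes; the expected code length is the sum of the merged weights.
merge 1/17 + 5/17 → 6/17
merge 11/34 + 11/34 → 11/17
merge 6/17 + 11/17 → 1
L = 6/17 + 11/17 + 1 = 2 bits/symbol.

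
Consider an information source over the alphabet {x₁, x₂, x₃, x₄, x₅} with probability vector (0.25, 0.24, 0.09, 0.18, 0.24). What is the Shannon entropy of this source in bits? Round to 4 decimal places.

H = −Σ pᵢ log₂ pᵢ.
−0.25·log₂(0.25) = 0.5000
−0.24·log₂(0.24) = 0.4941
−0.09·log₂(0.09) = 0.3127
−0.18·log₂(0.18) = 0.4453
−0.24·log₂(0.24) = 0.4941
Sum ≈ 2.2462 → 2.2462 bits.

2.2462 bits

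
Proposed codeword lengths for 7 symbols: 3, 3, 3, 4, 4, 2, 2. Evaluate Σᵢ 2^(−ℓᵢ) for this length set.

With common denominator 2^4 = 16: Σ 2^(−ℓᵢ) = 2/16 + 2/16 + 2/16 + 1/16 + 1/16 + 4/16 + 4/16 = 16/16 = 1.

1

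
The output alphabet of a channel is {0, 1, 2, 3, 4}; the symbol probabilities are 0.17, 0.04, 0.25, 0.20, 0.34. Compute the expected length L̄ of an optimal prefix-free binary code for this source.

2.21 bits/symbol

Repeatedly combine the two least-probable nodes; the expected code length is the sum of the merged weights.
merge 1/25 + 17/100 → 21/100
merge 1/5 + 21/100 → 41/100
merge 1/4 + 17/50 → 59/100
merge 41/100 + 59/100 → 1
L = 21/100 + 41/100 + 59/100 + 1 = 221/100 = 2.21 bits/symbol.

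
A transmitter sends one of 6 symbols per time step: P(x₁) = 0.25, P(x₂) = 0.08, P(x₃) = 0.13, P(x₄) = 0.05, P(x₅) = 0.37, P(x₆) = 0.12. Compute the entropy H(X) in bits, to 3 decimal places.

2.288 bits

H = −Σ pᵢ log₂ pᵢ.
−0.25·log₂(0.25) = 0.5000
−0.08·log₂(0.08) = 0.2915
−0.13·log₂(0.13) = 0.3826
−0.05·log₂(0.05) = 0.2161
−0.37·log₂(0.37) = 0.5307
−0.12·log₂(0.12) = 0.3671
Sum ≈ 2.2880 → 2.288 bits.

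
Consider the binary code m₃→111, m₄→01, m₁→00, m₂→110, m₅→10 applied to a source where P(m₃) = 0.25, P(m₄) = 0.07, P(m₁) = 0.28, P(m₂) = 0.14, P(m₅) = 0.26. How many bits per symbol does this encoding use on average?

L̄ = Σ pᵢ·ℓᵢ = 0.25·3 + 0.07·2 + 0.28·2 + 0.14·3 + 0.26·2 = 2.39 bits/symbol.

2.39 bits/symbol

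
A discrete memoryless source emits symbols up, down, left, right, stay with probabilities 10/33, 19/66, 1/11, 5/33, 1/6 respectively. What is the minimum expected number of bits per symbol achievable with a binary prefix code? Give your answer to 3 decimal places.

2.242 bits/symbol

Repeatedly combine the two least-probable nodes; the expected code length is the sum of the merged weights.
merge 1/11 + 5/33 → 8/33
merge 1/6 + 8/33 → 9/22
merge 19/66 + 10/33 → 13/22
merge 9/22 + 13/22 → 1
L = 8/33 + 9/22 + 13/22 + 1 = 74/33 ≈ 2.242 bits/symbol.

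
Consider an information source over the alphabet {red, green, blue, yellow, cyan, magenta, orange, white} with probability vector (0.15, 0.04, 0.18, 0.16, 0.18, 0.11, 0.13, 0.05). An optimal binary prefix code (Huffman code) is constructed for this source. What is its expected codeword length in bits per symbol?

2.91 bits/symbol

Repeatedly combine the two least-probable nodes; the expected code length is the sum of the merged weights.
merge 1/25 + 1/20 → 9/100
merge 9/100 + 11/100 → 1/5
merge 13/100 + 3/20 → 7/25
merge 4/25 + 9/50 → 17/50
merge 9/50 + 1/5 → 19/50
merge 7/25 + 17/50 → 31/50
merge 19/50 + 31/50 → 1
L = 9/100 + 1/5 + 7/25 + 17/50 + 19/50 + 31/50 + 1 = 291/100 = 2.91 bits/symbol.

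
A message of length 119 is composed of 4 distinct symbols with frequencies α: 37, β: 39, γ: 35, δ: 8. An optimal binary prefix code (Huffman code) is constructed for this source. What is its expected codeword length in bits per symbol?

Probabilities are the counts divided by 119.
Repeatedly combine the two least-probable nodes; the expected code length is the sum of the merged weights.
merge 8/119 + 5/17 → 43/119
merge 37/119 + 39/119 → 76/119
merge 43/119 + 76/119 → 1
L = 43/119 + 76/119 + 1 = 2 bits/symbol.

2 bits/symbol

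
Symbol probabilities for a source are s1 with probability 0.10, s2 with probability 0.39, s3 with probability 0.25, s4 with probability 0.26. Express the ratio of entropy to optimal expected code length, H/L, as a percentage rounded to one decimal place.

95.3%

Entropy H = −Σ p log₂ p ≈ 1.8673 bits.
Huffman merges: 1/10+1/4→7/20; 13/50+7/20→61/100; 39/100+61/100→1. L = 49/25 ≈ 1.9600.
Efficiency = H/L = 1.8673/1.9600 = 95.3%.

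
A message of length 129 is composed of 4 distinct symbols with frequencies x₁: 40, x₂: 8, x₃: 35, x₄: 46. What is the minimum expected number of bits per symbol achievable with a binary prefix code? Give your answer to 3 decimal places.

Probabilities are the counts divided by 129.
Repeatedly combine the two least-probable nodes; the expected code length is the sum of the merged weights.
merge 8/129 + 35/129 → 1/3
merge 40/129 + 1/3 → 83/129
merge 46/129 + 83/129 → 1
L = 1/3 + 83/129 + 1 = 85/43 ≈ 1.977 bits/symbol.

1.977 bits/symbol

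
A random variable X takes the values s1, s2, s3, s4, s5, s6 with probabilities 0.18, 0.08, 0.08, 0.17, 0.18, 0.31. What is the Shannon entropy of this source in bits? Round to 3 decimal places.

2.432 bits

H = −Σ pᵢ log₂ pᵢ.
−0.18·log₂(0.18) = 0.4453
−0.08·log₂(0.08) = 0.2915
−0.08·log₂(0.08) = 0.2915
−0.17·log₂(0.17) = 0.4346
−0.18·log₂(0.18) = 0.4453
−0.31·log₂(0.31) = 0.5238
Sum ≈ 2.4320 → 2.432 bits.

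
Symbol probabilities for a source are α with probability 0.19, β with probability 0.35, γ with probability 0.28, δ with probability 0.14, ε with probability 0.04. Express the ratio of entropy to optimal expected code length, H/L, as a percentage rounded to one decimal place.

Entropy H = −Σ p log₂ p ≈ 2.0824 bits.
Huffman merges: 1/25+7/50→9/50; 9/50+19/100→37/100; 7/25+7/20→63/100; 37/100+63/100→1. L = 109/50 ≈ 2.1800.
Efficiency = H/L = 2.0824/2.1800 = 95.5%.

95.5%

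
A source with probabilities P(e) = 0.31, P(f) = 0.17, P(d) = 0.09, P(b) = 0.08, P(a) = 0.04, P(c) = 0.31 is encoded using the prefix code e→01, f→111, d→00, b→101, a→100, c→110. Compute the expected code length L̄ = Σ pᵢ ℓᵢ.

2.6 bits/symbol

L̄ = Σ pᵢ·ℓᵢ = 0.31·2 + 0.17·3 + 0.09·2 + 0.08·3 + 0.04·3 + 0.31·3 = 2.6 bits/symbol.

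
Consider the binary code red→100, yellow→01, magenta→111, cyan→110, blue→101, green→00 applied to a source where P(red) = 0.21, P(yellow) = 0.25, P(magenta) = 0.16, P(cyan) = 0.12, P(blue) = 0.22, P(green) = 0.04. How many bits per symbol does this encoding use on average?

2.71 bits/symbol

L̄ = Σ pᵢ·ℓᵢ = 0.21·3 + 0.25·2 + 0.16·3 + 0.12·3 + 0.22·3 + 0.04·2 = 2.71 bits/symbol.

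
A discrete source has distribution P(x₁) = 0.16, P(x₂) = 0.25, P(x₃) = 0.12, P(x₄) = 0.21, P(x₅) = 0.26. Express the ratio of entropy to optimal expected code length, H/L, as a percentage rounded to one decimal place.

99.5%

Entropy H = −Σ p log₂ p ≈ 2.2682 bits.
Huffman merges: 3/25+4/25→7/25; 21/100+1/4→23/50; 13/50+7/25→27/50; 23/50+27/50→1. L = 57/25 ≈ 2.2800.
Efficiency = H/L = 2.2682/2.2800 = 99.5%.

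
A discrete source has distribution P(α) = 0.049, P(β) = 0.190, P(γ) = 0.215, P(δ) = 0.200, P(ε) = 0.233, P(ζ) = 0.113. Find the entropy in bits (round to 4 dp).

2.4547 bits

H = −Σ pᵢ log₂ pᵢ.
−0.049·log₂(0.049) = 0.2132
−0.190·log₂(0.190) = 0.4552
−0.215·log₂(0.215) = 0.4768
−0.200·log₂(0.200) = 0.4644
−0.233·log₂(0.233) = 0.4897
−0.113·log₂(0.113) = 0.3555
Sum ≈ 2.4547 → 2.4547 bits.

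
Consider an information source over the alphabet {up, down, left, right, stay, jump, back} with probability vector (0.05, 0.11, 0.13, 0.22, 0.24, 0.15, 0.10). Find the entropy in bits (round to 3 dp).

2.666 bits

H = −Σ pᵢ log₂ pᵢ.
−0.05·log₂(0.05) = 0.2161
−0.11·log₂(0.11) = 0.3503
−0.13·log₂(0.13) = 0.3826
−0.22·log₂(0.22) = 0.4806
−0.24·log₂(0.24) = 0.4941
−0.15·log₂(0.15) = 0.4105
−0.10·log₂(0.10) = 0.3322
Sum ≈ 2.6665 → 2.666 bits.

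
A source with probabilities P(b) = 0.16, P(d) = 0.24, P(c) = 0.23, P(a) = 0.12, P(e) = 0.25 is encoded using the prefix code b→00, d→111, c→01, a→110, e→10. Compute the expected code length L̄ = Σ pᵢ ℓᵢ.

2.36 bits/symbol

L̄ = Σ pᵢ·ℓᵢ = 0.16·2 + 0.24·3 + 0.23·2 + 0.12·3 + 0.25·2 = 2.36 bits/symbol.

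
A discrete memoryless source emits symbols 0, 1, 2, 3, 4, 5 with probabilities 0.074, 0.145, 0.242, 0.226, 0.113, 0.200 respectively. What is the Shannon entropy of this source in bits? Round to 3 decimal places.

H = −Σ pᵢ log₂ pᵢ.
−0.074·log₂(0.074) = 0.2780
−0.145·log₂(0.145) = 0.4040
−0.242·log₂(0.242) = 0.4954
−0.226·log₂(0.226) = 0.4849
−0.113·log₂(0.113) = 0.3555
−0.200·log₂(0.200) = 0.4644
Sum ≈ 2.4820 → 2.482 bits.

2.482 bits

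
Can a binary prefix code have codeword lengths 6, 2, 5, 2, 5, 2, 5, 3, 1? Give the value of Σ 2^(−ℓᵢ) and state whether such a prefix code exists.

1.484375; no

With common denominator 2^6 = 64: Σ 2^(−ℓᵢ) = 1/64 + 16/64 + 2/64 + 16/64 + 2/64 + 16/64 + 2/64 + 8/64 + 32/64 = 95/64 = 1.484375.
Kraft's inequality requires Σ ≤ 1; here Σ = 1.484375 > 1, so no such prefix code exists.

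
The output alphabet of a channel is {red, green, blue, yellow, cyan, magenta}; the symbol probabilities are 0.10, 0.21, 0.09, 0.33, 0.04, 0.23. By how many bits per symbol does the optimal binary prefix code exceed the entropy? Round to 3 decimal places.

0.041 bits

Entropy H = −Σ p log₂ p ≈ 2.3189 bits.
Huffman merges: 1/25+9/100→13/100; 1/10+13/100→23/100; 21/100+23/100→11/25; 23/100+33/100→14/25; 11/25+14/25→1. L = 59/25 ≈ 2.3600.
L − H = 2.3600 − 2.3189 = 0.041 bits.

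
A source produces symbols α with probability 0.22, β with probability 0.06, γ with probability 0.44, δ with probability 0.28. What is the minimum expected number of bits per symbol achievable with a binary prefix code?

1.84 bits/symbol

Repeatedly combine the two least-probable nodes; the expected code length is the sum of the merged weights.
merge 3/50 + 11/50 → 7/25
merge 7/25 + 7/25 → 14/25
merge 11/25 + 14/25 → 1
L = 7/25 + 14/25 + 1 = 46/25 = 1.84 bits/symbol.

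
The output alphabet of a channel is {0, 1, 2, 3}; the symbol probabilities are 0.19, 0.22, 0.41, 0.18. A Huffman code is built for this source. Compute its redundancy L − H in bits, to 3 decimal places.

Entropy H = −Σ p log₂ p ≈ 1.9085 bits.
Huffman merges: 9/50+19/100→37/100; 11/50+37/100→59/100; 41/100+59/100→1. L = 49/25 ≈ 1.9600.
L − H = 1.9600 − 1.9085 = 0.052 bits.

0.052 bits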